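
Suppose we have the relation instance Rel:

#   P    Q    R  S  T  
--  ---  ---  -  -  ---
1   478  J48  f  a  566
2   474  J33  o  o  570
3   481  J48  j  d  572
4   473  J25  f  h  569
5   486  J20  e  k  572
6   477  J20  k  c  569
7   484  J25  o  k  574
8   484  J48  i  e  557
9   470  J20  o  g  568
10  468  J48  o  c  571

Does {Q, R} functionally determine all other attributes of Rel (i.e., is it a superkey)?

Yes

All 10 rows have distinct {Q, R} values, so {Q, R} → (all attributes) holds and {Q, R} is a superkey.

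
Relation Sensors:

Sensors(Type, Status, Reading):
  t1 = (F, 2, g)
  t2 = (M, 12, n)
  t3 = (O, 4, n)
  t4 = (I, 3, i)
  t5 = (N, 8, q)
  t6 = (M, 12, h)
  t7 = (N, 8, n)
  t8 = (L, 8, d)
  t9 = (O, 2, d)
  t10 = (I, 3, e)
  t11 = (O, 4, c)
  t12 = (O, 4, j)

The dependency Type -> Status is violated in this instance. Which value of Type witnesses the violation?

O

Type=F: row 1 → Status = 2 ✓
Type=M: rows 2, 6 → Status = 12, 12 ✓
Type=O: rows 3, 9, 11, 12 → Status takes values {4, 2} — violation
Type=I: rows 4, 10 → Status = 3, 3 ✓
Type=N: rows 5, 7 → Status = 8, 8 ✓
Type=L: row 8 → Status = 8 ✓
The only Type value with inconsistent Status is Type=O.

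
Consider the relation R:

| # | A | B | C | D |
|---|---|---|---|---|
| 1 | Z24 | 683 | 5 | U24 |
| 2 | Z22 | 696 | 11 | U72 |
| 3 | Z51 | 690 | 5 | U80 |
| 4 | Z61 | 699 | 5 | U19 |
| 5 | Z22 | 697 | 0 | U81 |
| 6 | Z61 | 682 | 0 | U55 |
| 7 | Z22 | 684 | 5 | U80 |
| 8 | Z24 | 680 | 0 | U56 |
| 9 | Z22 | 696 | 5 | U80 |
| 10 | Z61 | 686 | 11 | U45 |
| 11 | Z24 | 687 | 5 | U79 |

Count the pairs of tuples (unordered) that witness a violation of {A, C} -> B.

(A=Z24, C=5): violating pairs (1,11) — 1 pair.
(A=Z22, C=5): violating pairs (7,9) — 1 pair.

2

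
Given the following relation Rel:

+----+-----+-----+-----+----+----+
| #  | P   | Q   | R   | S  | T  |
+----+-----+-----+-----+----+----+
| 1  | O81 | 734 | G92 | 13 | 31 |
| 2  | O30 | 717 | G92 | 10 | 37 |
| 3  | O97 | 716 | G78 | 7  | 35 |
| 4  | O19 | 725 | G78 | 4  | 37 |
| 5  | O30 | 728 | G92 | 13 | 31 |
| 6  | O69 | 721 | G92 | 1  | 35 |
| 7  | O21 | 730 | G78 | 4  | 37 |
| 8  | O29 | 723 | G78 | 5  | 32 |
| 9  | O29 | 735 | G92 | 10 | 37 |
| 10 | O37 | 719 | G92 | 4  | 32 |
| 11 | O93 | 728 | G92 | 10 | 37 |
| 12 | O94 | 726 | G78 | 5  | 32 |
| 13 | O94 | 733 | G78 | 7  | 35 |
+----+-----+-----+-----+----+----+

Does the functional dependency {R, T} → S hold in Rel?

Yes

(R=G92, T=31): rows 1, 5 → S = 13, 13 ✓
(R=G92, T=37): rows 2, 9, 11 → S = 10, 10, 10 ✓
(R=G78, T=35): rows 3, 13 → S = 7, 7 ✓
(R=G78, T=37): rows 4, 7 → S = 4, 4 ✓
(R=G92, T=35): row 6 → S = 1 ✓
(R=G78, T=32): rows 8, 12 → S = 5, 5 ✓
(R=G92, T=32): row 10 → S = 4 ✓
Every {R, T} value is associated with a single S value, so {R, T} → S holds.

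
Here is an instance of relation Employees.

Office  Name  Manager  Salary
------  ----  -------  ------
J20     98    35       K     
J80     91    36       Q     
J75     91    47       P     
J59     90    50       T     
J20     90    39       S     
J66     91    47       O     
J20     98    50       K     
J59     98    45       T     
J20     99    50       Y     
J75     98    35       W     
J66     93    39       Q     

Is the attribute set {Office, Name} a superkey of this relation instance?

No

Two distinct rows share (Office=J20, Name=98), so {Office, Name} does not determine every attribute — not a superkey.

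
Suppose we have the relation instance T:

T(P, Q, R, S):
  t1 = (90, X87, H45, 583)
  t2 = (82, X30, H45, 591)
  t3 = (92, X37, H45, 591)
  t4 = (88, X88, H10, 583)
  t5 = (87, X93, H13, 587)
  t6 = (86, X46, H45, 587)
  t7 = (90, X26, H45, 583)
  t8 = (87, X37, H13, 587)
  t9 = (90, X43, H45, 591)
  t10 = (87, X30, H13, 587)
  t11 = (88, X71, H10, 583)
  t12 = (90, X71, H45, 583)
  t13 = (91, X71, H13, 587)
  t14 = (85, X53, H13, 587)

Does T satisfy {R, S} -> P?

(R=H45, S=583): rows 1, 7, 12 → P = 90, 90, 90 ✓
(R=H45, S=591): rows 2, 3, 9 → P takes values {82, 92, 90} — violation
(R=H10, S=583): rows 4, 11 → P = 88, 88 ✓
(R=H13, S=587): rows 5, 8, 10, 13, 14 → P takes values {87, 91, 85} — violation
(R=H45, S=587): row 6 → P = 86 ✓
Two rows agree on {R, S} but differ on P, so {R, S} -> P does not hold.

No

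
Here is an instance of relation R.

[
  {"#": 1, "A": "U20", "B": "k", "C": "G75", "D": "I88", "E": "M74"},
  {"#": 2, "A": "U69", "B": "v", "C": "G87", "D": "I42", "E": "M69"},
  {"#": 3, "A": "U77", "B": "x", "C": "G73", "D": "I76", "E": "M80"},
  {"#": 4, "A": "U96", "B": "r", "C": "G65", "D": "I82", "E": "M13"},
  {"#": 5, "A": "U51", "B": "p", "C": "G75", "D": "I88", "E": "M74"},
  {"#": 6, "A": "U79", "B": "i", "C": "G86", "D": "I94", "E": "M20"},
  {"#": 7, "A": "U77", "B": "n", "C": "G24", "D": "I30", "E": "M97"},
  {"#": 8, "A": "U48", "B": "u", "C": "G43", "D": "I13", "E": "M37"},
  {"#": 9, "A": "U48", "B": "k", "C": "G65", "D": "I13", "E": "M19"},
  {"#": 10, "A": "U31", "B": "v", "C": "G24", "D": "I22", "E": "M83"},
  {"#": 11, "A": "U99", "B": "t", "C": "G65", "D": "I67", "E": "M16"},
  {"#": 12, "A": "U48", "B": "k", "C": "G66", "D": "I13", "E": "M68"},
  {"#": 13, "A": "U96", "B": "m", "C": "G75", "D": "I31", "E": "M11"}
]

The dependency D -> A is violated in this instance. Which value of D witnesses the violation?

I88

D=I88: rows 1, 5 → A takes values {U20, U51} — violation
D=I42: row 2 → A = U69 ✓
D=I76: row 3 → A = U77 ✓
D=I82: row 4 → A = U96 ✓
D=I94: row 6 → A = U79 ✓
D=I30: row 7 → A = U77 ✓
D=I13: rows 8, 9, 12 → A = U48, U48, U48 ✓
D=I22: row 10 → A = U31 ✓
D=I67: row 11 → A = U99 ✓
D=I31: row 13 → A = U96 ✓
The only D value with inconsistent A is D=I88.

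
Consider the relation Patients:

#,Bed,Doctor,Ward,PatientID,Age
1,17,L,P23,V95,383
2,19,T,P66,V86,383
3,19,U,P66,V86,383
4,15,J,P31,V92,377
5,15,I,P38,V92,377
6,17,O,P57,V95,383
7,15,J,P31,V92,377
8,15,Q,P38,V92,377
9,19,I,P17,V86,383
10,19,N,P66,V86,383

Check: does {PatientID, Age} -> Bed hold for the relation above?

(PatientID=V95, Age=383): rows 1, 6 → Bed = 17, 17 ✓
(PatientID=V86, Age=383): rows 2, 3, 9, 10 → Bed = 19, 19, 19, 19 ✓
(PatientID=V92, Age=377): rows 4, 5, 7, 8 → Bed = 15, 15, 15, 15 ✓
Every {PatientID, Age} value is associated with a single Bed value, so {PatientID, Age} -> Bed holds.

Yes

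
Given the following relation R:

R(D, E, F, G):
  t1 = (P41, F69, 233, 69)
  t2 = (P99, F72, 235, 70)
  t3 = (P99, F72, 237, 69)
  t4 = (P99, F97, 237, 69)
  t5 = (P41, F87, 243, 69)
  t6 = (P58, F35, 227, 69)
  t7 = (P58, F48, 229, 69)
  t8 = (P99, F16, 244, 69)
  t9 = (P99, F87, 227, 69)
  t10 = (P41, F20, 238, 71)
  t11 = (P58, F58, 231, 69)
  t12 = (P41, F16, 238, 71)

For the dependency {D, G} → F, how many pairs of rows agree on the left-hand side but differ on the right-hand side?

9

(D=P41, G=69): violating pairs (1,5) — 1 pair.
(D=P99, G=69): violating pairs (3,8), (3,9), (4,8), (4,9), (8,9) — 5 pairs.
(D=P58, G=69): violating pairs (6,7), (6,11), (7,11) — 3 pairs.
(D=P41, G=71): all 2 rows agree on F — 0 pairs.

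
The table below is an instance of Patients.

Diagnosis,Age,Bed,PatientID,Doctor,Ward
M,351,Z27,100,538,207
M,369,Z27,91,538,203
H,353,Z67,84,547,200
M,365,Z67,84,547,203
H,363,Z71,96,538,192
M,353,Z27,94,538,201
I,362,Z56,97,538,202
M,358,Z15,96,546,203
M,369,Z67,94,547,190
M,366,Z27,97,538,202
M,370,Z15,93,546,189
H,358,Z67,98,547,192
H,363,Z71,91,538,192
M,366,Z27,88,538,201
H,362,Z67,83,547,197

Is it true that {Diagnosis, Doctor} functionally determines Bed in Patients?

Yes

(Diagnosis=M, Doctor=538): 5 rows → Bed = Z27, Z27, Z27, Z27, Z27 ✓
(Diagnosis=H, Doctor=547): 3 rows → Bed = Z67, Z67, Z67 ✓
(Diagnosis=M, Doctor=547): 2 rows → Bed = Z67, Z67 ✓
(Diagnosis=H, Doctor=538): 2 rows → Bed = Z71, Z71 ✓
(Diagnosis=I, Doctor=538): 1 row → Bed = Z56 ✓
(Diagnosis=M, Doctor=546): 2 rows → Bed = Z15, Z15 ✓
Every {Diagnosis, Doctor} value is associated with a single Bed value, so {Diagnosis, Doctor} → Bed holds.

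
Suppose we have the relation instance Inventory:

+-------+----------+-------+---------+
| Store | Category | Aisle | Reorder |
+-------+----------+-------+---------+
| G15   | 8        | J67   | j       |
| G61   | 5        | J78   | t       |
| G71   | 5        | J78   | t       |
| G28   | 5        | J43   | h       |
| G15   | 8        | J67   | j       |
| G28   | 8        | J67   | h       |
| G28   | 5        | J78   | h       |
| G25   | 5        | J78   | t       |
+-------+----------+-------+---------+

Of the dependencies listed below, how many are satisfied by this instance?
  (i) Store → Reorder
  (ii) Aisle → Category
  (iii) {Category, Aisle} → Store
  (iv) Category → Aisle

(i) Store → Reorder: every LHS value maps to a single RHS value — holds.
(ii) Aisle → Category: every LHS value maps to a single RHS value — holds.
(iii) {Category, Aisle} → Store: (Category=8, Aisle=J67): 3 rows → Store takes values {G15, G28} — violation; (Category=5, Aisle=J78): 4 rows → Store takes values {G61, G71, G28, G25} — violation — fails.
(iv) Category → Aisle: Category=5: 5 rows → Aisle takes values {J78, J43} — violation — fails.
2 of the 4 dependencies hold.

2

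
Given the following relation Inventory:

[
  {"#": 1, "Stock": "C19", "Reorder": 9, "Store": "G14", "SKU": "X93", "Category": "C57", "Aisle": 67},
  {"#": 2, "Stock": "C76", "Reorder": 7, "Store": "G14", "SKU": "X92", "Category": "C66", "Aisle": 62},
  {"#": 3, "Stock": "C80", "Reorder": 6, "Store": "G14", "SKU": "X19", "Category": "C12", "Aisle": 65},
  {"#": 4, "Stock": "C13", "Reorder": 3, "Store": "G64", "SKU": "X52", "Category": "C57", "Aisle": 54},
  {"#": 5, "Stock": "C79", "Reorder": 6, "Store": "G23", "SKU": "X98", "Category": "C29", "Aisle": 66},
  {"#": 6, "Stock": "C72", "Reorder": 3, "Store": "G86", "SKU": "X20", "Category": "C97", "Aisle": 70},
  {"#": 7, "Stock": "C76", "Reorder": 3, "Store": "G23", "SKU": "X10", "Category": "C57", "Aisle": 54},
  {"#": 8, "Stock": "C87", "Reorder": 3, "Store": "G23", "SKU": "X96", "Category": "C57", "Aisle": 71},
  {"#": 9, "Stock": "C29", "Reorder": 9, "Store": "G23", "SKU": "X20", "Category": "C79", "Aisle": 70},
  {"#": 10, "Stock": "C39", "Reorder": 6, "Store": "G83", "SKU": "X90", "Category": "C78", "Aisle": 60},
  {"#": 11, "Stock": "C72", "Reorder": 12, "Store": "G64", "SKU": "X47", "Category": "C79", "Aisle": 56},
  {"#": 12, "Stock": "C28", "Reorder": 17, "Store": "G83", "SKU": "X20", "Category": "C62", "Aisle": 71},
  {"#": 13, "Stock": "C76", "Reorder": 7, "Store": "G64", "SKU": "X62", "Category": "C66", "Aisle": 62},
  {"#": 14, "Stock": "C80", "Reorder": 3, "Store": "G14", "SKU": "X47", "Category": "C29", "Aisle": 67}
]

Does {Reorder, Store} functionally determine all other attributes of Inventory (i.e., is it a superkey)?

Rows 7 and 8 have the same {Reorder, Store} value (Reorder=3, Store=G23) but are distinct tuples, so {Reorder, Store} does not determine every attribute — not a superkey.

No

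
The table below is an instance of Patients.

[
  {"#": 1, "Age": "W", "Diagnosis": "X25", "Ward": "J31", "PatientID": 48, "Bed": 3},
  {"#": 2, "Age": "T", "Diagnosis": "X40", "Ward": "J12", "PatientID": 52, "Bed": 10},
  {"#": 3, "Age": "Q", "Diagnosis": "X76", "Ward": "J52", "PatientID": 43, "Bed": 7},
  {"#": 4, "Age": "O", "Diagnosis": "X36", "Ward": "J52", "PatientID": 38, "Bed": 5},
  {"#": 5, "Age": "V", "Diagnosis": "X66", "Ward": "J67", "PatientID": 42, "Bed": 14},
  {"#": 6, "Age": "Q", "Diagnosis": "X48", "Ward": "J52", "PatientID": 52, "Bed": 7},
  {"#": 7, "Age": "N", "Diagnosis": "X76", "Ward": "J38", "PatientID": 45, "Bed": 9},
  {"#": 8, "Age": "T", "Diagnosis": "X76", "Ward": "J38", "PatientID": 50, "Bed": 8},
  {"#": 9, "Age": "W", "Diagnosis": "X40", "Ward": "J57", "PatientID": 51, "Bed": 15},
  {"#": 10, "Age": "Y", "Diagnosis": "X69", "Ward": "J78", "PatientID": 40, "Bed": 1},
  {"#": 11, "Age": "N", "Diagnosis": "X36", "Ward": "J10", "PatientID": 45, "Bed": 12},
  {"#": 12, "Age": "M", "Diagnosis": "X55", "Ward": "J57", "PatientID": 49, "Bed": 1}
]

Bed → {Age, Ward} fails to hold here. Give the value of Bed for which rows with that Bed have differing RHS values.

1

Bed=3: row 1 → {Age,Ward} = (W, J31) ✓
Bed=10: row 2 → {Age,Ward} = (T, J12) ✓
Bed=7: rows 3, 6 → {Age,Ward} = (Q, J52), (Q, J52) ✓
Bed=5: row 4 → {Age,Ward} = (O, J52) ✓
Bed=14: row 5 → {Age,Ward} = (V, J67) ✓
Bed=9: row 7 → {Age,Ward} = (N, J38) ✓
Bed=8: row 8 → {Age,Ward} = (T, J38) ✓
Bed=15: row 9 → {Age,Ward} = (W, J57) ✓
Bed=1: rows 10, 12 → {Age,Ward} takes values {(Y, J78), (M, J57)} — violation
Bed=12: row 11 → {Age,Ward} = (N, J10) ✓
The only Bed value with inconsistent RHS is Bed=1.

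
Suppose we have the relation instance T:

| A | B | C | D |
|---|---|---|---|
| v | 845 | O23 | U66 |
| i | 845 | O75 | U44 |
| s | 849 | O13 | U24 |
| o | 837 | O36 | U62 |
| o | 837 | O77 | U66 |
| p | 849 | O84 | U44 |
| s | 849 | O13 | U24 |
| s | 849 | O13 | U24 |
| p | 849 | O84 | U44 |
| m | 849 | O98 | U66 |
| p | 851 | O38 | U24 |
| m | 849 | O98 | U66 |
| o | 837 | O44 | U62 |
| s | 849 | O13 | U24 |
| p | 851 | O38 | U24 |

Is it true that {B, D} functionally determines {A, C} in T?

No

(B=845, D=U66): 1 row → {A,C} = (v, O23) ✓
(B=845, D=U44): 1 row → {A,C} = (i, O75) ✓
(B=849, D=U24): 4 rows → {A,C} = (s, O13), (s, O13), (s, O13), (s, O13) ✓
(B=837, D=U62): 2 rows → {A,C} takes values {(o, O36), (o, O44)} — violation
(B=837, D=U66): 1 row → {A,C} = (o, O77) ✓
(B=849, D=U44): 2 rows → {A,C} = (p, O84), (p, O84) ✓
(B=849, D=U66): 2 rows → {A,C} = (m, O98), (m, O98) ✓
(B=851, D=U24): 2 rows → {A,C} = (p, O38), (p, O38) ✓
Two rows agree on {B, D} but differ on {A, C}, so {B, D} → {A, C} does not hold.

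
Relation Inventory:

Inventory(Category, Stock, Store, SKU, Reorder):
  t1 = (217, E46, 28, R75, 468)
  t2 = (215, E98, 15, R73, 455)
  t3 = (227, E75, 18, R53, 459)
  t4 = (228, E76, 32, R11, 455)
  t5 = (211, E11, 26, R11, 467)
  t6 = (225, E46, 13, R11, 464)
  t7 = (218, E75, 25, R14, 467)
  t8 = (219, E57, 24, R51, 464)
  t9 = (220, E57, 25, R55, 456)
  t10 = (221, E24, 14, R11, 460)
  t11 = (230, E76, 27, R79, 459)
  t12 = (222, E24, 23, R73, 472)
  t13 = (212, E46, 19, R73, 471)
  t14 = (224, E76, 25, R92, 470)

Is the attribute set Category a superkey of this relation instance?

Yes

All 14 rows have distinct Category values, so Category → (all attributes) holds and Category is a superkey.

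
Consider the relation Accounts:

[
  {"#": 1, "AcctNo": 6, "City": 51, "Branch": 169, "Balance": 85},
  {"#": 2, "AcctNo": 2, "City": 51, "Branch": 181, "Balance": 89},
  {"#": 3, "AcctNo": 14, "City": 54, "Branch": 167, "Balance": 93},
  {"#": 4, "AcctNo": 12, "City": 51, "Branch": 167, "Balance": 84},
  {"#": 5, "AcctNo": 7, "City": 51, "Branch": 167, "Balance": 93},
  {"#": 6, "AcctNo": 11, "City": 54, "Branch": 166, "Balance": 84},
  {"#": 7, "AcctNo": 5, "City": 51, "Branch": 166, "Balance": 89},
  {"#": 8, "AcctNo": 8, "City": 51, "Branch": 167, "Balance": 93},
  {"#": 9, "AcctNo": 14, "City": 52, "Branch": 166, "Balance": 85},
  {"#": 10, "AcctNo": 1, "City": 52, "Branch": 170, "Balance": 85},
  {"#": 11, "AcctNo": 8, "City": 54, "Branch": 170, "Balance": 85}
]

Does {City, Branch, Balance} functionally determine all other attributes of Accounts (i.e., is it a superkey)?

No

Rows 5 and 8 have the same {City, Branch, Balance} value (City=51, Branch=167, Balance=93) but are distinct tuples, so {City, Branch, Balance} does not determine every attribute — not a superkey.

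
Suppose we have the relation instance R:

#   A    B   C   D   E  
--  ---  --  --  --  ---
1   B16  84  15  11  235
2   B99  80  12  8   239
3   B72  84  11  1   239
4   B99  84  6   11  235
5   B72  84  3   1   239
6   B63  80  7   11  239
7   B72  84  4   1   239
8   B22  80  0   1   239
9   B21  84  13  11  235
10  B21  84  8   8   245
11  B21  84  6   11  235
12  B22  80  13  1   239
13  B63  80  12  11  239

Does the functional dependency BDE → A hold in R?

No

(B=84, D=11, E=235): rows 1, 4, 9, 11 → A takes values {B16, B99, B21} — violation
(B=80, D=8, E=239): row 2 → A = B99 ✓
(B=84, D=1, E=239): rows 3, 5, 7 → A = B72, B72, B72 ✓
(B=80, D=11, E=239): rows 6, 13 → A = B63, B63 ✓
(B=80, D=1, E=239): rows 8, 12 → A = B22, B22 ✓
(B=84, D=8, E=245): row 10 → A = B21 ✓
Two rows agree on BDE but differ on A, so BDE → A does not hold.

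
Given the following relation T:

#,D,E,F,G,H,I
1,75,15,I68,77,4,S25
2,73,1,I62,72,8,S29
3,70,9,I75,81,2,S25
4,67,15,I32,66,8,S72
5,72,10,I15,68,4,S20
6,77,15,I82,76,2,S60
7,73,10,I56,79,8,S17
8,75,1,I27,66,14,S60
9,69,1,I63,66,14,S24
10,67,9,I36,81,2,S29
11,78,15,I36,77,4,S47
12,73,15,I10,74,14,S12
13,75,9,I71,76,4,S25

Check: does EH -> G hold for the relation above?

Yes

(E=15, H=4): rows 1, 11 → G = 77, 77 ✓
(E=1, H=8): row 2 → G = 72 ✓
(E=9, H=2): rows 3, 10 → G = 81, 81 ✓
(E=15, H=8): row 4 → G = 66 ✓
(E=10, H=4): row 5 → G = 68 ✓
(E=15, H=2): row 6 → G = 76 ✓
(E=10, H=8): row 7 → G = 79 ✓
(E=1, H=14): rows 8, 9 → G = 66, 66 ✓
(E=15, H=14): row 12 → G = 74 ✓
(E=9, H=4): row 13 → G = 76 ✓
Every EH value is associated with a single G value, so EH -> G holds.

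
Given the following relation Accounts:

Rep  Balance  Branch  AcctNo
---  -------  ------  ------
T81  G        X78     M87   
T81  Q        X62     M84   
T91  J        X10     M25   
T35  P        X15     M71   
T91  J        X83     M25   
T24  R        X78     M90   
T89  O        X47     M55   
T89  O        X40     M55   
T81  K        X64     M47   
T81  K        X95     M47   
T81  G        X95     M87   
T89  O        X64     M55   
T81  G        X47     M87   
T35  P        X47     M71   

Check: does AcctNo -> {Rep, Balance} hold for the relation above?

AcctNo=M87: 3 rows → {Rep,Balance} = (T81, G), (T81, G), (T81, G) ✓
AcctNo=M84: 1 row → {Rep,Balance} = (T81, Q) ✓
AcctNo=M25: 2 rows → {Rep,Balance} = (T91, J), (T91, J) ✓
AcctNo=M71: 2 rows → {Rep,Balance} = (T35, P), (T35, P) ✓
AcctNo=M90: 1 row → {Rep,Balance} = (T24, R) ✓
AcctNo=M55: 3 rows → {Rep,Balance} = (T89, O), (T89, O), (T89, O) ✓
AcctNo=M47: 2 rows → {Rep,Balance} = (T81, K), (T81, K) ✓
Every AcctNo value is associated with a single {Rep, Balance} value, so AcctNo -> {Rep, Balance} holds.

Yes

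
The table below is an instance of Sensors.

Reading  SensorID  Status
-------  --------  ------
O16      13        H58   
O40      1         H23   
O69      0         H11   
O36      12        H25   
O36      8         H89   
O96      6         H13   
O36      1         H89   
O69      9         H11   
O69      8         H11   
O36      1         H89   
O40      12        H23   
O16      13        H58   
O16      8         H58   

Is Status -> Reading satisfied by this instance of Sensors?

Yes

Status=H58: 3 rows → Reading = O16, O16, O16 ✓
Status=H23: 2 rows → Reading = O40, O40 ✓
Status=H11: 3 rows → Reading = O69, O69, O69 ✓
Status=H25: 1 row → Reading = O36 ✓
Status=H89: 3 rows → Reading = O36, O36, O36 ✓
Status=H13: 1 row → Reading = O96 ✓
Every Status value is associated with a single Reading value, so Status -> Reading holds.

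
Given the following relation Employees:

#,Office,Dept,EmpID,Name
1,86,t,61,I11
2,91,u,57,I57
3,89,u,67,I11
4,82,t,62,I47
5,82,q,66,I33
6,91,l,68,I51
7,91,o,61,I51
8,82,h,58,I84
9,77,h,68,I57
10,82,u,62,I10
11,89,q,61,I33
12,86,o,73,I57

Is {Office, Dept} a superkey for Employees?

Yes

All 12 rows have distinct {Office, Dept} values, so {Office, Dept} → (all attributes) holds and {Office, Dept} is a superkey.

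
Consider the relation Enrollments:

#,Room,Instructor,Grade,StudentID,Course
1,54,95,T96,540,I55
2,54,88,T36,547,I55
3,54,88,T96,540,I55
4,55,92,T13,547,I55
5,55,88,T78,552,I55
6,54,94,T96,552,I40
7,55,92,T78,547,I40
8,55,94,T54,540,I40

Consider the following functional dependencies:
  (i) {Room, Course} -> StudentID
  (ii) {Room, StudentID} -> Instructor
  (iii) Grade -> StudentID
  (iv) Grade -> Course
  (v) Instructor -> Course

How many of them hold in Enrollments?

(i) {Room, Course} -> StudentID: (Room=54, Course=I55): rows 1, 2, 3 → StudentID takes values {540, 547} — violation; (Room=55, Course=I55): rows 4, 5 → StudentID takes values {547, 552} — violation; (Room=55, Course=I40): rows 7, 8 → StudentID takes values {547, 540} — violation — fails.
(ii) {Room, StudentID} -> Instructor: (Room=54, StudentID=540): rows 1, 3 → Instructor takes values {95, 88} — violation — fails.
(iii) Grade -> StudentID: Grade=T96: rows 1, 3, 6 → StudentID takes values {540, 552} — violation; Grade=T78: rows 5, 7 → StudentID takes values {552, 547} — violation — fails.
(iv) Grade -> Course: Grade=T96: rows 1, 3, 6 → Course takes values {I55, I40} — violation; Grade=T78: rows 5, 7 → Course takes values {I55, I40} — violation — fails.
(v) Instructor -> Course: Instructor=92: rows 4, 7 → Course takes values {I55, I40} — violation — fails.
None of the 5 dependencies hold.

0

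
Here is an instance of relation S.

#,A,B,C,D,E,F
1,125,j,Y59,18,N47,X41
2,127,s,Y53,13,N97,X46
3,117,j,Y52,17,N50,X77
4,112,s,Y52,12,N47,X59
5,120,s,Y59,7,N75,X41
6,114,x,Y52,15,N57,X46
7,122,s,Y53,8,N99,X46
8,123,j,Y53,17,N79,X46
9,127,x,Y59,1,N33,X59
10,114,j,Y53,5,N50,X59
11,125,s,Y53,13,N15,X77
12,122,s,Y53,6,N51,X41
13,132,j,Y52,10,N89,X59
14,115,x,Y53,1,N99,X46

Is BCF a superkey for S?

No

Rows 2 and 7 have the same BCF value (B=s, C=Y53, F=X46) but are distinct tuples, so BCF does not determine every attribute — not a superkey.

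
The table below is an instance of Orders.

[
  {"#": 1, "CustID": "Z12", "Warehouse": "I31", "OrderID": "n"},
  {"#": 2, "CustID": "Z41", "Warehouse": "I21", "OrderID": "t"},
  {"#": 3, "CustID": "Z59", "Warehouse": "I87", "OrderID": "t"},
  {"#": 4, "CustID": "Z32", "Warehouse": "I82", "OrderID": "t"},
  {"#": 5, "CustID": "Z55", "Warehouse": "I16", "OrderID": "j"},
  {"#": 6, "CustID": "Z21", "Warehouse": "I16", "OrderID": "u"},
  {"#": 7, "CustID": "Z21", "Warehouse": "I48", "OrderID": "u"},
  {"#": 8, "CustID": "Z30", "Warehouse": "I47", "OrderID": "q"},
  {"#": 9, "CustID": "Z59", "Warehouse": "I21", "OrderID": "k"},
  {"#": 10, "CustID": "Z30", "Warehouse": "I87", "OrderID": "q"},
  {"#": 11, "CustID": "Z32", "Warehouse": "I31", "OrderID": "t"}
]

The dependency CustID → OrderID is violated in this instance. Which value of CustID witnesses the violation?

CustID=Z12: row 1 → OrderID = n ✓
CustID=Z41: row 2 → OrderID = t ✓
CustID=Z59: rows 3, 9 → OrderID takes values {t, k} — violation
CustID=Z32: rows 4, 11 → OrderID = t, t ✓
CustID=Z55: row 5 → OrderID = j ✓
CustID=Z21: rows 6, 7 → OrderID = u, u ✓
CustID=Z30: rows 8, 10 → OrderID = q, q ✓
The only CustID value with inconsistent OrderID is CustID=Z59.

Z59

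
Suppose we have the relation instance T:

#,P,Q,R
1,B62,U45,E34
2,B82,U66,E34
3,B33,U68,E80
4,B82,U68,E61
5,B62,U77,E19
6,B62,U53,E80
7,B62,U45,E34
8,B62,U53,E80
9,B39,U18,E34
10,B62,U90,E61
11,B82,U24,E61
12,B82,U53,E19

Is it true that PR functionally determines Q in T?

(P=B62, R=E34): rows 1, 7 → Q = U45, U45 ✓
(P=B82, R=E34): row 2 → Q = U66 ✓
(P=B33, R=E80): row 3 → Q = U68 ✓
(P=B82, R=E61): rows 4, 11 → Q takes values {U68, U24} — violation
(P=B62, R=E19): row 5 → Q = U77 ✓
(P=B62, R=E80): rows 6, 8 → Q = U53, U53 ✓
(P=B39, R=E34): row 9 → Q = U18 ✓
(P=B62, R=E61): row 10 → Q = U90 ✓
(P=B82, R=E19): row 12 → Q = U53 ✓
Two rows agree on PR but differ on Q, so PR -> Q does not hold.

No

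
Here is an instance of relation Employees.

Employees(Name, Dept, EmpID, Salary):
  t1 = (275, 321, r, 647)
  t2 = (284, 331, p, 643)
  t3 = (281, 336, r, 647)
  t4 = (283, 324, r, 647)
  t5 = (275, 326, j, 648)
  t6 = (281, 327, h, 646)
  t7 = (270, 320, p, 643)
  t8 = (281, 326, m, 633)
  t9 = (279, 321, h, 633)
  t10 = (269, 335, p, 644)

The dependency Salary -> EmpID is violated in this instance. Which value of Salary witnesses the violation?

633

Salary=647: rows 1, 3, 4 → EmpID = r, r, r ✓
Salary=643: rows 2, 7 → EmpID = p, p ✓
Salary=648: row 5 → EmpID = j ✓
Salary=646: row 6 → EmpID = h ✓
Salary=633: rows 8, 9 → EmpID takes values {m, h} — violation
Salary=644: row 10 → EmpID = p ✓
The only Salary value with inconsistent EmpID is Salary=633.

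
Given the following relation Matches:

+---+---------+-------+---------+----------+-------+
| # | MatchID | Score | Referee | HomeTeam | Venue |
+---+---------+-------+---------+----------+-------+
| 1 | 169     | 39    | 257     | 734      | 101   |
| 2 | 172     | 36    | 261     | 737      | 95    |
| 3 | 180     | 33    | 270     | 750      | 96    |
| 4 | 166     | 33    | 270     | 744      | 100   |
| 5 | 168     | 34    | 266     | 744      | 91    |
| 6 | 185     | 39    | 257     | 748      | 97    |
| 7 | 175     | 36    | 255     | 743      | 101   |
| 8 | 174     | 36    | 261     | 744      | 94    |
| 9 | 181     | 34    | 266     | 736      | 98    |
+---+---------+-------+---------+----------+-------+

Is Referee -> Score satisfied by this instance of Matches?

Yes

Referee=257: rows 1, 6 → Score = 39, 39 ✓
Referee=261: rows 2, 8 → Score = 36, 36 ✓
Referee=270: rows 3, 4 → Score = 33, 33 ✓
Referee=266: rows 5, 9 → Score = 34, 34 ✓
Referee=255: row 7 → Score = 36 ✓
Every Referee value is associated with a single Score value, so Referee -> Score holds.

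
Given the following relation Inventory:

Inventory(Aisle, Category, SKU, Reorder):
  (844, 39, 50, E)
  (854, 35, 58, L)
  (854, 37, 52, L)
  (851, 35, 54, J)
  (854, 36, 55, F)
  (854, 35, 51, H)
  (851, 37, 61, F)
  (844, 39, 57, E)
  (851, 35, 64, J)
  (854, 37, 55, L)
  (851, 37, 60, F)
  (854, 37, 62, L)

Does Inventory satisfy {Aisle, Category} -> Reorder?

(Aisle=844, Category=39): 2 rows → Reorder = E, E ✓
(Aisle=854, Category=35): 2 rows → Reorder takes values {L, H} — violation
(Aisle=854, Category=37): 3 rows → Reorder = L, L, L ✓
(Aisle=851, Category=35): 2 rows → Reorder = J, J ✓
(Aisle=854, Category=36): 1 row → Reorder = F ✓
(Aisle=851, Category=37): 2 rows → Reorder = F, F ✓
Two rows agree on {Aisle, Category} but differ on Reorder, so {Aisle, Category} -> Reorder does not hold.

No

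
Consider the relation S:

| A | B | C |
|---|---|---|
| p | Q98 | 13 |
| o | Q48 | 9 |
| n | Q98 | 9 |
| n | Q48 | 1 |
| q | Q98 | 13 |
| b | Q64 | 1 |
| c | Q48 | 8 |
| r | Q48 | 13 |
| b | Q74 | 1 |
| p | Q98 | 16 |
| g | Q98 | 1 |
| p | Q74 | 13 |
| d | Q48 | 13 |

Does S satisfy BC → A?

No

(B=Q98, C=13): 2 rows → A takes values {p, q} — violation
(B=Q48, C=9): 1 row → A = o ✓
(B=Q98, C=9): 1 row → A = n ✓
(B=Q48, C=1): 1 row → A = n ✓
(B=Q64, C=1): 1 row → A = b ✓
(B=Q48, C=8): 1 row → A = c ✓
(B=Q48, C=13): 2 rows → A takes values {r, d} — violation
(B=Q74, C=1): 1 row → A = b ✓
(B=Q98, C=16): 1 row → A = p ✓
(B=Q98, C=1): 1 row → A = g ✓
(B=Q74, C=13): 1 row → A = p ✓
Two rows agree on BC but differ on A, so BC → A does not hold.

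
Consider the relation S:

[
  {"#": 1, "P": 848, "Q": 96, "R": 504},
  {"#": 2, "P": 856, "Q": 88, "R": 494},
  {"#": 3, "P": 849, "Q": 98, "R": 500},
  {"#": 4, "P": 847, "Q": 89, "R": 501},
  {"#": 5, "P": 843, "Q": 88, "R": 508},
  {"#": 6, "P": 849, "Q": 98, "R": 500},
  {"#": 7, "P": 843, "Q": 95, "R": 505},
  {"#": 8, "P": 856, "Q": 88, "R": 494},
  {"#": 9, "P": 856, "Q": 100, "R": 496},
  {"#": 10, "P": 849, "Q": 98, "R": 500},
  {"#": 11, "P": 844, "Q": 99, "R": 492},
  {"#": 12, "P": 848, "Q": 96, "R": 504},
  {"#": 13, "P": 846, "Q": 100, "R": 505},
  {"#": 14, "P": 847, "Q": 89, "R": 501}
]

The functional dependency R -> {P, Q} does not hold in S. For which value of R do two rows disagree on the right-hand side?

R=504: rows 1, 12 → {P,Q} = (848, 96), (848, 96) ✓
R=494: rows 2, 8 → {P,Q} = (856, 88), (856, 88) ✓
R=500: rows 3, 6, 10 → {P,Q} = (849, 98), (849, 98), (849, 98) ✓
R=501: rows 4, 14 → {P,Q} = (847, 89), (847, 89) ✓
R=508: row 5 → {P,Q} = (843, 88) ✓
R=505: rows 7, 13 → {P,Q} takes values {(843, 95), (846, 100)} — violation
R=496: row 9 → {P,Q} = (856, 100) ✓
R=492: row 11 → {P,Q} = (844, 99) ✓
The only R value with inconsistent RHS is R=505.

505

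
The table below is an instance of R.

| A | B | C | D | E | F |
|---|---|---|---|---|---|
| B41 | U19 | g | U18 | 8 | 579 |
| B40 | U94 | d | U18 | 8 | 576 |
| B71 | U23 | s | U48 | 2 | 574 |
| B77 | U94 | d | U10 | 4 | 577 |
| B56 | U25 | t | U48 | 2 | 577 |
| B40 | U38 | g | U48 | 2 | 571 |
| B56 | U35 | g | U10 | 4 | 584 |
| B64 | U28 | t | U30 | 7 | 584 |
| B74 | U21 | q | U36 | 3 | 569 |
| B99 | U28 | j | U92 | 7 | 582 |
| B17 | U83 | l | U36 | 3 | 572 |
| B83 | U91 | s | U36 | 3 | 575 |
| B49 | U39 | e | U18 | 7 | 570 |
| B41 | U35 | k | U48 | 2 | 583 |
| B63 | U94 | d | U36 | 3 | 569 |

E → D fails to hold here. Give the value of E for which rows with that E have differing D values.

E=8: 2 rows → D = U18, U18 ✓
E=2: 4 rows → D = U48, U48, U48, U48 ✓
E=4: 2 rows → D = U10, U10 ✓
E=7: 3 rows → D takes values {U30, U92, U18} — violation
E=3: 4 rows → D = U36, U36, U36, U36 ✓
The only E value with inconsistent D is E=7.

7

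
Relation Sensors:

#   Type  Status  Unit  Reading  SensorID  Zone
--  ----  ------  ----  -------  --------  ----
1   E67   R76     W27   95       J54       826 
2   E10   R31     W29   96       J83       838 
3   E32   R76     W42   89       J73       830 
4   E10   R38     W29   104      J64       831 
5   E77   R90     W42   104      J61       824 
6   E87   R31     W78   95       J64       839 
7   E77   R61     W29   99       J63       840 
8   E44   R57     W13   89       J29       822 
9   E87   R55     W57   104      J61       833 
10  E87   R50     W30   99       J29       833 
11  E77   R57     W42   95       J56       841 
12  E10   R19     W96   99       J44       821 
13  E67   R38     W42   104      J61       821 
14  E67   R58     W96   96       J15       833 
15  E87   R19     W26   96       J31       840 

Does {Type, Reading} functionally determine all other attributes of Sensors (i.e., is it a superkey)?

Yes

All 15 rows have distinct {Type, Reading} values, so {Type, Reading} → (all attributes) holds and {Type, Reading} is a superkey.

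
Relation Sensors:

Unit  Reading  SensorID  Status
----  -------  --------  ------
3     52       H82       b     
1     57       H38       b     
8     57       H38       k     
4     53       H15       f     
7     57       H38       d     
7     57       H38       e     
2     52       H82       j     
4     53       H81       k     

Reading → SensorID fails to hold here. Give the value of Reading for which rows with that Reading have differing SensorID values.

53

Reading=52: 2 rows → SensorID = H82, H82 ✓
Reading=57: 4 rows → SensorID = H38, H38, H38, H38 ✓
Reading=53: 2 rows → SensorID takes values {H15, H81} — violation
The only Reading value with inconsistent SensorID is Reading=53.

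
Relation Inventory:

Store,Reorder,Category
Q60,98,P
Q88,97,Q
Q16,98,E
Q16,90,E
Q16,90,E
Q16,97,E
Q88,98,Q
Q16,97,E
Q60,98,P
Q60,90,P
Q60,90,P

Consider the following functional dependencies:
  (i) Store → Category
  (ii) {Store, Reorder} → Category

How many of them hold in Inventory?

(i) Store → Category: every LHS value maps to a single RHS value — holds.
(ii) {Store, Reorder} → Category: every LHS value maps to a single RHS value — holds.
2 of the 2 dependencies hold.

2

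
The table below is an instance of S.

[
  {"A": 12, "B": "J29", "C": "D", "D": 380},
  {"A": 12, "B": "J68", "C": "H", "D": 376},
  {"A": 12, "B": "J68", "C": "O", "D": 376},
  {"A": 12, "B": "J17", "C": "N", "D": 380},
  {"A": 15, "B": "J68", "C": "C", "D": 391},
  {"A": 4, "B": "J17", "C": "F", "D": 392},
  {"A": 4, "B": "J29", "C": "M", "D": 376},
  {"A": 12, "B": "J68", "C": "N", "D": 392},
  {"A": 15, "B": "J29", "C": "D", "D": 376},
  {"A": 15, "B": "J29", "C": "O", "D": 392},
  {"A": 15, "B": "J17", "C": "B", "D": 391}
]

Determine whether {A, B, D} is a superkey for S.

Two distinct rows share (A=12, B=J68, D=376), so {A, B, D} does not determine every attribute — not a superkey.

No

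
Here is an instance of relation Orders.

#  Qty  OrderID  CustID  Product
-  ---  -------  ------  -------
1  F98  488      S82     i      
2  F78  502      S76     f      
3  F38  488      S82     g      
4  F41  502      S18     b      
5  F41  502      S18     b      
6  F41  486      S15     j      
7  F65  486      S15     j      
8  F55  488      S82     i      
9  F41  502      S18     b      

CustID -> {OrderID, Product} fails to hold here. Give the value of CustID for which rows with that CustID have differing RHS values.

CustID=S82: rows 1, 3, 8 → {OrderID,Product} takes values {(488, i), (488, g)} — violation
CustID=S76: row 2 → {OrderID,Product} = (502, f) ✓
CustID=S18: rows 4, 5, 9 → {OrderID,Product} = (502, b), (502, b), (502, b) ✓
CustID=S15: rows 6, 7 → {OrderID,Product} = (486, j), (486, j) ✓
The only CustID value with inconsistent RHS is CustID=S82.

S82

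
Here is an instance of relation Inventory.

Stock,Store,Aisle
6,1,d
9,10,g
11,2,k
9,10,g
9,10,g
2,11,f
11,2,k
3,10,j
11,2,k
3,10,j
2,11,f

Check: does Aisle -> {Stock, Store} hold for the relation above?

Aisle=d: 1 row → {Stock,Store} = (6, 1) ✓
Aisle=g: 3 rows → {Stock,Store} = (9, 10), (9, 10), (9, 10) ✓
Aisle=k: 3 rows → {Stock,Store} = (11, 2), (11, 2), (11, 2) ✓
Aisle=f: 2 rows → {Stock,Store} = (2, 11), (2, 11) ✓
Aisle=j: 2 rows → {Stock,Store} = (3, 10), (3, 10) ✓
Every Aisle value is associated with a single {Stock, Store} value, so Aisle -> {Stock, Store} holds.

Yes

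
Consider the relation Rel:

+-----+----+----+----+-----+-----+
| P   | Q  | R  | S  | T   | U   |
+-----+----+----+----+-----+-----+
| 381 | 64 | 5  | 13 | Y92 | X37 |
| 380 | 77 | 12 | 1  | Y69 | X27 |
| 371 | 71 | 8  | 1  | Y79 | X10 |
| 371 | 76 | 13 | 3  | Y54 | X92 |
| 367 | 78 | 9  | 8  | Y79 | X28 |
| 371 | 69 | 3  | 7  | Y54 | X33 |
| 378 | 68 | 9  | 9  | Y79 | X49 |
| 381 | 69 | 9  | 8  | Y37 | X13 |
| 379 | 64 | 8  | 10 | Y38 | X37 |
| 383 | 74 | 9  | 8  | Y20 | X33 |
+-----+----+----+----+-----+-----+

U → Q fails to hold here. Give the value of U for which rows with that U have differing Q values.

X33

U=X37: 2 rows → Q = 64, 64 ✓
U=X27: 1 row → Q = 77 ✓
U=X10: 1 row → Q = 71 ✓
U=X92: 1 row → Q = 76 ✓
U=X28: 1 row → Q = 78 ✓
U=X33: 2 rows → Q takes values {69, 74} — violation
U=X49: 1 row → Q = 68 ✓
U=X13: 1 row → Q = 69 ✓
The only U value with inconsistent Q is U=X33.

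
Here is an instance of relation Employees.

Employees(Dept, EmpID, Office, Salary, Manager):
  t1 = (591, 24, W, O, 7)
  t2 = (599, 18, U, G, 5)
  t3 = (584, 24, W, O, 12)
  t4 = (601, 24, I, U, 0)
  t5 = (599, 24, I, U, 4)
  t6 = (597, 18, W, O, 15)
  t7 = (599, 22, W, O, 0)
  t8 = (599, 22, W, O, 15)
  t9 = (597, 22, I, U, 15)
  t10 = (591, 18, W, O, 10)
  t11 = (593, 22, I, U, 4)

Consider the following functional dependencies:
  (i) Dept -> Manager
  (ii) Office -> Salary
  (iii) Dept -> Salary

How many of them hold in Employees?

1

(i) Dept -> Manager: Dept=591: rows 1, 10 → Manager takes values {7, 10} — violation; Dept=599: rows 2, 5, 7, 8 → Manager takes values {5, 4, 0, 15} — violation — fails.
(ii) Office -> Salary: every LHS value maps to a single RHS value — holds.
(iii) Dept -> Salary: Dept=599: rows 2, 5, 7, 8 → Salary takes values {G, U, O} — violation; Dept=597: rows 6, 9 → Salary takes values {O, U} — violation — fails.
1 of the 3 dependencies holds.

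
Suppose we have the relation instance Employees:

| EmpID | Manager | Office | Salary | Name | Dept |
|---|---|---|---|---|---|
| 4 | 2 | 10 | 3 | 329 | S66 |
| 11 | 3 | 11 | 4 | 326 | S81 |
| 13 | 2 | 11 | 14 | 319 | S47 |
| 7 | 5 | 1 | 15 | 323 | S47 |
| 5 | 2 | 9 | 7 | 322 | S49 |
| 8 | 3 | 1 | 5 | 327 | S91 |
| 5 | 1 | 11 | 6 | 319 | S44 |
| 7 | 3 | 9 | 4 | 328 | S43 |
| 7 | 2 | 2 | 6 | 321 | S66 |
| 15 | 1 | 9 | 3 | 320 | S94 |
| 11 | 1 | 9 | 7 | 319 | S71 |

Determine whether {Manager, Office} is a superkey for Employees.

No

Two distinct rows share (Manager=1, Office=9), so {Manager, Office} does not determine every attribute — not a superkey.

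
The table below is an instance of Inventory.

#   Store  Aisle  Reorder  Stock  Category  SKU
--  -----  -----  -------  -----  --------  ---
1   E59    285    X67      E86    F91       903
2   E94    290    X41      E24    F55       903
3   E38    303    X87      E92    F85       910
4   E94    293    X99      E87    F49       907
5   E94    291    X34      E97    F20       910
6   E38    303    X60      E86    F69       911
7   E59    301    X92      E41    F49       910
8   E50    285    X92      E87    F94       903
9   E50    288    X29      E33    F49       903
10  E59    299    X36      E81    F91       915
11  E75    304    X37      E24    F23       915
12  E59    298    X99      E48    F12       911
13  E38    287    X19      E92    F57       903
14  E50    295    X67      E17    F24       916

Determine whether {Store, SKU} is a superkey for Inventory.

Rows 8 and 9 have the same {Store, SKU} value (Store=E50, SKU=903) but are distinct tuples, so {Store, SKU} does not determine every attribute — not a superkey.

No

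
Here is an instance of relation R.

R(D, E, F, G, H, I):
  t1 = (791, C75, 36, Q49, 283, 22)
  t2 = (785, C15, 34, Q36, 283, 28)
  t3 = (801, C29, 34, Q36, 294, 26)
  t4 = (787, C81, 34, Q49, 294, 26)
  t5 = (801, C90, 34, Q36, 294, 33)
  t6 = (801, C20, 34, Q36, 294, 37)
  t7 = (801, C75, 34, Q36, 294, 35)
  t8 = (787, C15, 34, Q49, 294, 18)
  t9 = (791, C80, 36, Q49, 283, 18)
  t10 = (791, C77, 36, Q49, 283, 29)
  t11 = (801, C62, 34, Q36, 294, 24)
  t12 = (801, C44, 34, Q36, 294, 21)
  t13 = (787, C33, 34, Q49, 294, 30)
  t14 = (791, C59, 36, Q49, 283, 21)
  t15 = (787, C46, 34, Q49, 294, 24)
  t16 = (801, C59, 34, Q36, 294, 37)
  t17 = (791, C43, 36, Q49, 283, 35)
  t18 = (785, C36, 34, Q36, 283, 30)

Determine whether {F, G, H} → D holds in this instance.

Yes

(F=36, G=Q49, H=283): rows 1, 9, 10, 14, 17 → D = 791, 791, 791, 791, 791 ✓
(F=34, G=Q36, H=283): rows 2, 18 → D = 785, 785 ✓
(F=34, G=Q36, H=294): rows 3, 5, 6, 7, 11, 12, 16 → D = 801, 801, 801, 801, 801, 801, 801 ✓
(F=34, G=Q49, H=294): rows 4, 8, 13, 15 → D = 787, 787, 787, 787 ✓
Every {F, G, H} value is associated with a single D value, so {F, G, H} → D holds.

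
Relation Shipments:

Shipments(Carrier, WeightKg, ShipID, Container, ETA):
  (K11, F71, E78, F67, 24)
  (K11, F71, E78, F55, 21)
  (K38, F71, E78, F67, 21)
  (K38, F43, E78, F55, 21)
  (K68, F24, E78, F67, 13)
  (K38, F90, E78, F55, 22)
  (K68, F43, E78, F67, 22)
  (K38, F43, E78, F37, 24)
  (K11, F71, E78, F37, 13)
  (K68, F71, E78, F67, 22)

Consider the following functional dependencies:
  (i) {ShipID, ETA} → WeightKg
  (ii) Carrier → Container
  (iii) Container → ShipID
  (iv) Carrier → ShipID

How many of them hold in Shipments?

(i) {ShipID, ETA} → WeightKg: (ShipID=E78, ETA=24): 2 rows → WeightKg takes values {F71, F43} — violation; (ShipID=E78, ETA=21): 3 rows → WeightKg takes values {F71, F43} — violation; (ShipID=E78, ETA=13): 2 rows → WeightKg takes values {F24, F71} — violation; (ShipID=E78, ETA=22): 3 rows → WeightKg takes values {F90, F43, F71} — violation — fails.
(ii) Carrier → Container: Carrier=K11: 3 rows → Container takes values {F67, F55, F37} — violation; Carrier=K38: 4 rows → Container takes values {F67, F55, F37} — violation — fails.
(iii) Container → ShipID: every LHS value maps to a single RHS value — holds.
(iv) Carrier → ShipID: every LHS value maps to a single RHS value — holds.
2 of the 4 dependencies hold.

2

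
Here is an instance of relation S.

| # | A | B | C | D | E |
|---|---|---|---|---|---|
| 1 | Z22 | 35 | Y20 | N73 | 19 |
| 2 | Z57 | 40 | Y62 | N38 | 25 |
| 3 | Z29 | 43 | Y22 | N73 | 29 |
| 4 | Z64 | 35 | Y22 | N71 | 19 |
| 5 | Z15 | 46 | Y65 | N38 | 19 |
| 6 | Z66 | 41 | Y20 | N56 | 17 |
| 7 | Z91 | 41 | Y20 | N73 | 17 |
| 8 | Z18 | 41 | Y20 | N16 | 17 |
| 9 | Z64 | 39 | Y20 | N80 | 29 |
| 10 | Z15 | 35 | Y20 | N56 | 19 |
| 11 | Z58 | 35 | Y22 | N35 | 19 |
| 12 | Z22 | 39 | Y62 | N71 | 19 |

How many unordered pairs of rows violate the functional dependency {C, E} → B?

0

(C=Y20, E=19): all 2 rows agree on B — 0 pairs.
(C=Y22, E=19): all 2 rows agree on B — 0 pairs.
(C=Y20, E=17): all 3 rows agree on B — 0 pairs.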